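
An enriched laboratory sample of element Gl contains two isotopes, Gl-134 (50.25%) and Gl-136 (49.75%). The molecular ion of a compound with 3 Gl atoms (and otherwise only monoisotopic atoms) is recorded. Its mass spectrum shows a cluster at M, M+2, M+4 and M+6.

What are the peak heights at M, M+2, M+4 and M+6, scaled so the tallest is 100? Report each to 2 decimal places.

33.67 : 100.00 : 99.00 : 32.67

The 3 Gl atoms are independent, so intensities follow the terms of (0.5025 + 0.4975)^3.
P(M) = 0.5025^3 = 0.126884
P(M+2) = 3 × 0.5025^2 × 0.4975^1 = 0.376866
P(M+4) = 3 × 0.5025^1 × 0.4975^2 = 0.373116
P(M+6) = 0.4975^3 = 0.123134
The M+2 peak is largest (0.376866); scaling to 100 gives 33.67 : 100.00 : 99.00 : 32.67.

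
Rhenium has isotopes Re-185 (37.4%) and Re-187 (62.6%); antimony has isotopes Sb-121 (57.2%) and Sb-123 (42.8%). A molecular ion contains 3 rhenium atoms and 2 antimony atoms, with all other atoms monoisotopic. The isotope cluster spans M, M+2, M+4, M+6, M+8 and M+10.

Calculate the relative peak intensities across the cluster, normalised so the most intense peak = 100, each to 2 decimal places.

Rhenium pattern (n=3): 0.05231362 : 0.26268713 : 0.43968487 : 0.24531438
Antimony pattern (n=2): 0.327184 : 0.489632 : 0.183184
Convolve the two distributions (both contribute in 2-u steps):
  M: 0.05231362×0.327184 = 0.017116
  M+2: 0.05231362×0.489632 + 0.26268713×0.327184 = 0.111561
  M+4: 0.05231362×0.183184 + 0.26268713×0.489632 + 0.43968487×0.327184 = 0.282061
  M+6: 0.26268713×0.183184 + 0.43968487×0.489632 + 0.24531438×0.327184 = 0.343667
  M+8: 0.43968487×0.183184 + 0.24531438×0.489632 = 0.200657
  M+10: 0.24531438×0.183184 = 0.044938
Scale to base peak (0.343667) = 100: 4.98 : 32.46 : 82.07 : 100.00 : 58.39 : 13.08

4.98 : 32.46 : 82.07 : 100.00 : 58.39 : 13.08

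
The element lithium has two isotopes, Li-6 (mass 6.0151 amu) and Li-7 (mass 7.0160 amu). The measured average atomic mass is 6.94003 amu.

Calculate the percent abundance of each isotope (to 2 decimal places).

Li-6: 7.59%, Li-7: 92.41%

Writing the weighted mean with unknown fraction x of Li-6:
6.0151·x + 7.0160·(1 − x) = 6.94003
(6.0151 − 7.0160)·x = 6.94003 − 7.0160
x = -0.07597 / -1.0009 = 0.07590 → 7.59% Li-6, 92.41% Li-7.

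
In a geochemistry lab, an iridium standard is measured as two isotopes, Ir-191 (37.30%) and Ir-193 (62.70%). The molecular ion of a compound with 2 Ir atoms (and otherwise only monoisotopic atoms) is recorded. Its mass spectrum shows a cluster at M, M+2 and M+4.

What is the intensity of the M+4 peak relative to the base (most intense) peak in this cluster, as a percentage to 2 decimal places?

84.05%

Term probabilities: M 0.1391, M+2 0.4677, M+4 0.3931. Base peak = M+2.
P(M+2) = C(2,1) × 0.3730^1 × 0.6270^1 = 2 × 0.3730 × 0.6270 = 0.467742 (base)
P(M+4) = C(2,2) × 0.3730^0 × 0.6270^2 = 1 × 1.0000 × 0.393129 = 0.393129
Relative intensity = 0.393129 / 0.467742 × 100 = 84.05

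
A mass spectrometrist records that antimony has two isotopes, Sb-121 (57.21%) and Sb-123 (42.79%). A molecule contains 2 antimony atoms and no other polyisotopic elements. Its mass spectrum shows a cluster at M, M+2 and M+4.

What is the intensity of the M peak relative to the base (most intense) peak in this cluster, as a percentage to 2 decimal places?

66.85%

(0.5721 + 0.4279)^2 gives M 0.3273, M+2 0.4896, M+4 0.1831; the largest is M+2.
P(M+2) = C(2,1) × 0.5721^1 × 0.4279^1 = 2 × 0.5721 × 0.4279 = 0.489603 (base)
P(M) = C(2,0) × 0.5721^2 × 0.4279^0 = 1 × 0.32729841 × 1.0000 = 0.327298
Relative intensity = 0.327298 / 0.489603 × 100 = 66.85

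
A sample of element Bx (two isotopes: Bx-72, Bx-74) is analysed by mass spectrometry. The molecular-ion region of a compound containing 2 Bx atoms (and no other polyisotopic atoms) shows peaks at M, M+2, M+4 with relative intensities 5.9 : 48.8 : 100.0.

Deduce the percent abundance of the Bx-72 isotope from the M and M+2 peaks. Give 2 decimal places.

19.47%

Let p = fractional abundance of Bx-72. I(M+2)/I(M) = [C(2,1)·p^1·(1−p)] / p^2 = 2·(1−p)/p = 48.8/5.9 = 8.2712
(1−p)/p = 8.2712/2 = 4.1356  ⇒  p = 1/(1 + 4.1356) = 0.1947
Bx-72: 19.47%, Bx-74: 80.53%.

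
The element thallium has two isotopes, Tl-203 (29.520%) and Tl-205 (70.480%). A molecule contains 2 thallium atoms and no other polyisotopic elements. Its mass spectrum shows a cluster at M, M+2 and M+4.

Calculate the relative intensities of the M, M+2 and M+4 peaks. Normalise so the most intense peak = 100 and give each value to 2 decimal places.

The 2 Tl atoms are independent, so intensities follow the terms of (0.29520 + 0.70480)^2.
P(M) = 0.29520^2 = 0.087143
P(M+2) = 2 × 0.29520^1 × 0.70480^1 = 0.416114
P(M+4) = 0.70480^2 = 0.496743
The M+4 peak is largest (0.496743); scaling to 100 gives 17.54 : 83.77 : 100.00.

17.54 : 83.77 : 100.00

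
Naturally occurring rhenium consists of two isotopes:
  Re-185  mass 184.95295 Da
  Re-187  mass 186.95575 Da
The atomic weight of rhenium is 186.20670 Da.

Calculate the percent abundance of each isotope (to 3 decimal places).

Re-185: 37.400%, Re-187: 62.600%

Writing the weighted mean with unknown fraction x of Re-185:
184.95295·x + 186.95575·(1 − x) = 186.20670
(184.95295 − 186.95575)·x = 186.20670 − 186.95575
x = -0.74905 / -2.00280 = 0.37400 → 37.400% Re-185, 62.600% Re-187.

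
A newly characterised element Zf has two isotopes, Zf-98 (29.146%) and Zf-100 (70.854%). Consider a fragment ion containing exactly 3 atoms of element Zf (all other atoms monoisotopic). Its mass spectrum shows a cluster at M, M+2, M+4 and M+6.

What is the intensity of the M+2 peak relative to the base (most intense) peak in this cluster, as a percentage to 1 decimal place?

41.1%

Term probabilities: M 0.0248, M+2 0.1806, M+4 0.4390, M+6 0.3557. Base peak = M+4.
P(M+4) = C(3,2) × 0.29146^1 × 0.70854^2 = 3 × 0.29146 × 0.50202893 = 0.438964 (base)
P(M+2) = C(3,1) × 0.29146^2 × 0.70854^1 = 3 × 0.08494893 × 0.70854 = 0.180569
Relative intensity = 0.180569 / 0.438964 × 100 = 41.1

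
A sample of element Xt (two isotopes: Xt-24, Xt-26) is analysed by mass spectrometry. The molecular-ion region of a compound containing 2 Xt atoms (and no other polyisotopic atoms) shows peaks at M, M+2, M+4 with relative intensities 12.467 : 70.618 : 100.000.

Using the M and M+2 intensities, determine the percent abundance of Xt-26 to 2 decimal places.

73.91%

Write p for the Xt-24 fraction. I(M+2)/I(M) = [C(2,1)·p^1·(1−p)] / p^2 = 2·(1−p)/p = 70.618/12.467 = 5.6644
(1−p)/p = 5.6644/2 = 2.8322  ⇒  p = 1/(1 + 2.8322) = 0.2609
Xt-24: 26.09%, Xt-26: 73.91%.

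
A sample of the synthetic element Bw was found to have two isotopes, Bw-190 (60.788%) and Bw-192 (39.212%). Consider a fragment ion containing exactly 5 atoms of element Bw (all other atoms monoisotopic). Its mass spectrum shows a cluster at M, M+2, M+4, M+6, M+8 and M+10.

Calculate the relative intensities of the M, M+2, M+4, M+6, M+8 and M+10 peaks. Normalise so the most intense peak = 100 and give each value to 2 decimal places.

Expanding (0.60788 + 0.39212)^5:
P(M) = 0.60788^5 = 0.083002
P(M+2) = 5 × 0.60788^4 × 0.39212^1 = 0.267707
P(M+4) = 10 × 0.60788^3 × 0.39212^2 = 0.345376
P(M+6) = 10 × 0.60788^2 × 0.39212^3 = 0.222788
P(M+8) = 5 × 0.60788^1 × 0.39212^4 = 0.071856
P(M+10) = 0.39212^5 = 0.009270
The M+4 peak is largest (0.345376); scaling to 100 gives 24.03 : 77.51 : 100.00 : 64.51 : 20.81 : 2.68.

24.03 : 77.51 : 100.00 : 64.51 : 20.81 : 2.68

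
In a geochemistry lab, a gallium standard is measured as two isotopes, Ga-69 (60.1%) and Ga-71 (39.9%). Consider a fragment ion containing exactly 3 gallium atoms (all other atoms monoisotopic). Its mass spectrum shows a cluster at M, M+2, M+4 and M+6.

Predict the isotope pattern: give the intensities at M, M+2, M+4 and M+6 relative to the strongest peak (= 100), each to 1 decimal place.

50.2 : 100.0 : 66.4 : 14.7

Each Ga atom is independently Ga-69 (p = 0.601) or Ga-71 (q = 0.399); the cluster is the binomial expansion (p + q)^3.
P(M) = 0.601^3 = 0.217082
P(M+2) = 3 × 0.601^2 × 0.399^1 = 0.432358
P(M+4) = 3 × 0.601^1 × 0.399^2 = 0.287039
P(M+6) = 0.399^3 = 0.063521
The M+2 peak is largest (0.432358); scaling to 100 gives 50.2 : 100.0 : 66.4 : 14.7.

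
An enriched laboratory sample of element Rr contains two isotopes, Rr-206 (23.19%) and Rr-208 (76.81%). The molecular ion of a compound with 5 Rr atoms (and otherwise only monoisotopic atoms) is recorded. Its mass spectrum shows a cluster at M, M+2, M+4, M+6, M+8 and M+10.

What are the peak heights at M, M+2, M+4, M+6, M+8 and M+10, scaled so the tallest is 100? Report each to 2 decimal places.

0.17 : 2.75 : 18.23 : 60.38 : 100.00 : 66.24

Expanding (0.2319 + 0.7681)^5:
P(M) = 0.2319^5 = 0.000671
P(M+2) = 5 × 0.2319^4 × 0.7681^1 = 0.011107
P(M+4) = 10 × 0.2319^3 × 0.7681^2 = 0.073576
P(M+6) = 10 × 0.2319^2 × 0.7681^3 = 0.243700
P(M+8) = 5 × 0.2319^1 × 0.7681^4 = 0.403591
P(M+10) = 0.7681^5 = 0.267355
The M+8 peak is largest (0.403591); scaling to 100 gives 0.17 : 2.75 : 18.23 : 60.38 : 100.00 : 66.24.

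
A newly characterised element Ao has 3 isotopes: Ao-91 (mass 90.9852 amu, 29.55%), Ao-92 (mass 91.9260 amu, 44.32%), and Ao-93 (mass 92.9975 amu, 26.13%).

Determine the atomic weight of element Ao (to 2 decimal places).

The abundance-weighted mean is 0.2955 × 90.9852 + 0.4432 × 91.9260 + 0.2613 × 92.9975
= 26.88613 + 40.74160 + 24.30025 = 91.92798 amu

91.93 amu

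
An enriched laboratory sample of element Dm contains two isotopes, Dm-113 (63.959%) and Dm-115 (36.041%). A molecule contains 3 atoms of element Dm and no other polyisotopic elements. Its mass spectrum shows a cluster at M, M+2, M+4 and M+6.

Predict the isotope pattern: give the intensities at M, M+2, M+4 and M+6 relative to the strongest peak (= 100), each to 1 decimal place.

Each Dm atom is independently Dm-113 (p = 0.63959) or Dm-115 (q = 0.36041); the cluster is the binomial expansion (p + q)^3.
P(M) = 0.63959^3 = 0.261641
P(M+2) = 3 × 0.63959^2 × 0.36041^1 = 0.442305
P(M+4) = 3 × 0.63959^1 × 0.36041^2 = 0.249239
P(M+6) = 0.36041^3 = 0.046816
The M+2 peak is largest (0.442305); scaling to 100 gives 59.2 : 100.0 : 56.4 : 10.6.

59.2 : 100.0 : 56.4 : 10.6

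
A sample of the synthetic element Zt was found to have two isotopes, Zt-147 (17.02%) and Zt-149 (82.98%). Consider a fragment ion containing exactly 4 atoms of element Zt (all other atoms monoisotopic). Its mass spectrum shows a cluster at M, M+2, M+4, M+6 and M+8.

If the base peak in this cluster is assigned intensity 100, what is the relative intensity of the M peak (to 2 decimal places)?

Term probabilities: M 0.0008, M+2 0.0164, M+4 0.1197, M+6 0.3890, M+8 0.4741. Base peak = M+8.
P(M+8) = C(4,4) × 0.1702^0 × 0.8298^4 = 1 × 1.0000 × 0.47412595 = 0.474126 (base)
P(M) = C(4,0) × 0.1702^4 × 0.8298^0 = 1 × 0.00083915 × 1.0000 = 0.000839
Relative intensity = 0.000839 / 0.474126 × 100 = 0.18

0.18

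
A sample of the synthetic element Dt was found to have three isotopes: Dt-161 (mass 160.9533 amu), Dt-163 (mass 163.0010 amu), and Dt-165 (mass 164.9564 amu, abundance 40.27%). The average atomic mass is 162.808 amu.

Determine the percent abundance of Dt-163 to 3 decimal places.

The remaining 59.73% is split between Dt-161 (fraction x) and Dt-163 (fraction 0.5973 − x).
Substituting: 160.9533x + 163.0010(0.5973 − x) = 96.38005772
(160.9533 − 163.0010)x = -0.98043958  ⇒  x = 0.47880, y = 0.11850
Dt-161: 47.880%, Dt-163: 11.850%.

11.850%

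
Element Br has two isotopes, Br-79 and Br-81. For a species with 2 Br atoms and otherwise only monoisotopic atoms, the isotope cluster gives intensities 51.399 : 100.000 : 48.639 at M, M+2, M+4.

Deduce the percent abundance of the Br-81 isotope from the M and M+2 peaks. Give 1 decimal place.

49.3%

Write p for the Br-79 fraction. I(M+2)/I(M) = [C(2,1)·p^1·(1−p)] / p^2 = 2·(1−p)/p = 100.000/51.399 = 1.9456
(1−p)/p = 1.9456/2 = 0.9728  ⇒  p = 1/(1 + 0.9728) = 0.5069
Br-79: 50.7%, Br-81: 49.3%.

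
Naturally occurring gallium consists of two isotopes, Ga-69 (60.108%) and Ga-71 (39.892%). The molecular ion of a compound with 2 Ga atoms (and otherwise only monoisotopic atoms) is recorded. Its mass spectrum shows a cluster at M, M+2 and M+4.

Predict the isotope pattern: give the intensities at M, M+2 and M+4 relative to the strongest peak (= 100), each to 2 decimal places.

Expanding (0.60108 + 0.39892)^2:
P(M) = 0.60108^2 = 0.361297
P(M+2) = 2 × 0.60108^1 × 0.39892^1 = 0.479566
P(M+4) = 0.39892^2 = 0.159137
The M+2 peak is largest (0.479566); scaling to 100 gives 75.34 : 100.00 : 33.18.

75.34 : 100.00 : 33.18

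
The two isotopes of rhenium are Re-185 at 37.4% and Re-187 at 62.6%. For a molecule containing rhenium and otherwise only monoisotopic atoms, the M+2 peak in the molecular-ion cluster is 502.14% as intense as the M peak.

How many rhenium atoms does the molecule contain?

3

For n independent Re atoms, I(M+2)/I(M) = n · (abundance Re-187) / (abundance Re-185) = n · 0.626/0.374.
n = 5.0214 × 0.374/0.626 = 3.00 ≈ 3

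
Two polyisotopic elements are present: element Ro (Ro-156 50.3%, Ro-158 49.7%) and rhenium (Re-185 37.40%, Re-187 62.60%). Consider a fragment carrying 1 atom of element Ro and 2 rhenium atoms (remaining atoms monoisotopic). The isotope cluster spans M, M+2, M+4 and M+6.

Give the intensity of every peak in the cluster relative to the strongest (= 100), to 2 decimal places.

16.37 : 70.97 : 100.00 : 45.31

Element Ro pattern (n=1): 0.5030 : 0.4970
Rhenium pattern (n=2): 0.139876 : 0.468248 : 0.391876
Convolve the two distributions (both contribute in 2-u steps):
  M: 0.5030×0.139876 = 0.070358
  M+2: 0.5030×0.468248 + 0.4970×0.139876 = 0.305047
  M+4: 0.5030×0.391876 + 0.4970×0.468248 = 0.429833
  M+6: 0.4970×0.391876 = 0.194762
Scale to base peak (0.429833) = 100: 16.37 : 70.97 : 100.00 : 45.31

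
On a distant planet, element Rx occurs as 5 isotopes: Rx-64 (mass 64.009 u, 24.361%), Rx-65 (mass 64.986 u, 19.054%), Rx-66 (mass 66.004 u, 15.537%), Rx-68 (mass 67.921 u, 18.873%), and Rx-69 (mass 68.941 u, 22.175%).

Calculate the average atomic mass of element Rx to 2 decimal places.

66.34 u

Ar = Σ fᵢ·mᵢ = 0.24361 × 64.009 + 0.19054 × 64.986 + 0.15537 × 66.004 + 0.18873 × 67.921 + 0.22175 × 68.941
= 15.5932 + 12.3824 + 10.2550 + 12.8187 + 15.2877 = 66.3370 u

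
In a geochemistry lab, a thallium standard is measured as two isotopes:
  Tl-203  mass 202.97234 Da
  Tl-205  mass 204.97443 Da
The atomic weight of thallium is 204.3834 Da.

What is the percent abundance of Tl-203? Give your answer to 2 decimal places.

Let x be the fractional abundance of Tl-203; then Tl-205 has abundance 1 − x.
202.97234·x + 204.97443·(1 − x) = 204.3834
(202.97234 − 204.97443)·x = 204.3834 − 204.97443
x = -0.59103 / -2.00209 = 0.29521 → 29.52% Tl-203, 70.48% Tl-205.

29.52%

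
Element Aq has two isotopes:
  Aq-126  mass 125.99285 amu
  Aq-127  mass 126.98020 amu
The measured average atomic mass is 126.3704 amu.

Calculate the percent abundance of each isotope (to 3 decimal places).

Aq-126: 61.761%, Aq-127: 38.239%

With x = fraction of Aq-126 (so Aq-127 is 1 − x):
125.99285·x + 126.98020·(1 − x) = 126.3704
(125.99285 − 126.98020)·x = 126.3704 − 126.98020
x = -0.60980 / -0.98735 = 0.61761 → 61.761% Aq-126, 38.239% Aq-127.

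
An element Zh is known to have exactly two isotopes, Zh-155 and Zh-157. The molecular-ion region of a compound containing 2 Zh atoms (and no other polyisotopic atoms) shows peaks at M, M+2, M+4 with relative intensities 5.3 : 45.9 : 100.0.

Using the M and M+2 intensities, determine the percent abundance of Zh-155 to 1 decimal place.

If p is the fraction of Zh that is Zh-155, then I(M+2)/I(M) = [C(2,1)·p^1·(1−p)] / p^2 = 2·(1−p)/p = 45.9/5.3 = 8.6604
(1−p)/p = 8.6604/2 = 4.3302  ⇒  p = 1/(1 + 4.3302) = 0.1876
Zh-155: 18.8%, Zh-157: 81.2%.

18.8%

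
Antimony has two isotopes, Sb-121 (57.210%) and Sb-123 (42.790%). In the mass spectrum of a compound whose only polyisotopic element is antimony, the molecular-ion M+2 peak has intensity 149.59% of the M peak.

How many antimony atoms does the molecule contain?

2

For n independent Sb atoms, I(M+2)/I(M) = n · (abundance Sb-123) / (abundance Sb-121) = n · 0.42790/0.57210.
n = 1.4959 × 0.57210/0.42790 = 2.00 ≈ 2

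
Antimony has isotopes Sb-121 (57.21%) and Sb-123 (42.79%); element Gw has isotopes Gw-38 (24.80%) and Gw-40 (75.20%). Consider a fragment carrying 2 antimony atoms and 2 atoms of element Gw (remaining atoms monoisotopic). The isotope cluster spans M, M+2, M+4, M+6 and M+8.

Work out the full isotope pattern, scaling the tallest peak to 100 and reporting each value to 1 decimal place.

5.3 : 40.2 : 100.0 : 91.1 : 27.3

Antimony pattern (n=2): 0.32729841 : 0.48960318 : 0.18309841
Element Gw pattern (n=2): 0.061504 : 0.372992 : 0.565504
Convolve the two distributions (both contribute in 2-u steps):
  M: 0.32729841×0.061504 = 0.020130
  M+2: 0.32729841×0.372992 + 0.48960318×0.061504 = 0.152192
  M+4: 0.32729841×0.565504 + 0.48960318×0.372992 + 0.18309841×0.061504 = 0.378968
  M+6: 0.48960318×0.565504 + 0.18309841×0.372992 = 0.345167
  M+8: 0.18309841×0.565504 = 0.103543
Scale to base peak (0.378968) = 100: 5.3 : 40.2 : 100.0 : 91.1 : 27.3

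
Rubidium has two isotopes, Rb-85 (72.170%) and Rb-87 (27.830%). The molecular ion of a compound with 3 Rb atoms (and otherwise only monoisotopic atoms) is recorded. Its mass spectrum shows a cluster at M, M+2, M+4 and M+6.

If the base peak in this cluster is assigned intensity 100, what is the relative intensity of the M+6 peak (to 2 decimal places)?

(0.72170 + 0.27830)^3 gives M 0.3759, M+2 0.4349, M+4 0.1677, M+6 0.0216; the largest is M+2.
P(M+2) = C(3,1) × 0.72170^2 × 0.27830^1 = 3 × 0.52085089 × 0.2783 = 0.434858 (base)
P(M+6) = C(3,3) × 0.72170^0 × 0.27830^3 = 1 × 1.0000 × 0.02155458 = 0.021555
Relative intensity = 0.021555 / 0.434858 × 100 = 4.96

4.96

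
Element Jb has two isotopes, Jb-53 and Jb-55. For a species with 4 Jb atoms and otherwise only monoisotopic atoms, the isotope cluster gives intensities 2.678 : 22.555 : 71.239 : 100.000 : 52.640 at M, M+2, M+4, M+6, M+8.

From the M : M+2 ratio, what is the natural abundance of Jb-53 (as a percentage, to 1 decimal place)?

If p is the fraction of Jb that is Jb-53, then I(M+2)/I(M) = [C(4,1)·p^3·(1−p)] / p^4 = 4·(1−p)/p = 22.555/2.678 = 8.4223
(1−p)/p = 8.4223/4 = 2.1056  ⇒  p = 1/(1 + 2.1056) = 0.3220
Jb-53: 32.2%, Jb-55: 67.8%.

32.2%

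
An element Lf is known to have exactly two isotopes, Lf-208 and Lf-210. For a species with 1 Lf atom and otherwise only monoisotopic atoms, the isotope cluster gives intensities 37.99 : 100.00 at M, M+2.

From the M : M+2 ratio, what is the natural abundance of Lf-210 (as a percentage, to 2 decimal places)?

72.47%

If p is the fraction of Lf that is Lf-208, then I(M+2)/I(M) = [C(1,1)·p^0·(1−p)] / p^1 = 1·(1−p)/p = 100.00/37.99 = 2.6323
(1−p)/p = 2.6323/1 = 2.6323  ⇒  p = 1/(1 + 2.6323) = 0.2753
Lf-208: 27.53%, Lf-210: 72.47%.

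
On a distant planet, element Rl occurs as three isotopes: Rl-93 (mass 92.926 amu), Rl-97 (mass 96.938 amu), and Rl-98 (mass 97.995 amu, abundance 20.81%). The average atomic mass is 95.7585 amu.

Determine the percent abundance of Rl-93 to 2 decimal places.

34.88%

Let x and y be the fractions of Rl-93 and Rl-97. Then x + y = 1 − 0.2081 = 0.7919 and 92.926x + 96.938y = 95.7585 − 0.2081×97.995 = 75.3657405.
Substituting: 92.926x + 96.938(0.7919 − x) = 75.3657405
(92.926 − 96.938)x = -1.3994617  ⇒  x = 0.34882, y = 0.44308
Rl-93: 34.88%, Rl-97: 44.31%.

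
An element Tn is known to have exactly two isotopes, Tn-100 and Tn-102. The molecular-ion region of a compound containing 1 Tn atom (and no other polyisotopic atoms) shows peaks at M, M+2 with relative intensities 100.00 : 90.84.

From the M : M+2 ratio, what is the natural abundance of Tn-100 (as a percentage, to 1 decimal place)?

52.4%

If p is the fraction of Tn that is Tn-100, then I(M+2)/I(M) = [C(1,1)·p^0·(1−p)] / p^1 = 1·(1−p)/p = 90.84/100.00 = 0.9084
(1−p)/p = 0.9084/1 = 0.9084  ⇒  p = 1/(1 + 0.9084) = 0.5240
Tn-100: 52.4%, Tn-102: 47.6%.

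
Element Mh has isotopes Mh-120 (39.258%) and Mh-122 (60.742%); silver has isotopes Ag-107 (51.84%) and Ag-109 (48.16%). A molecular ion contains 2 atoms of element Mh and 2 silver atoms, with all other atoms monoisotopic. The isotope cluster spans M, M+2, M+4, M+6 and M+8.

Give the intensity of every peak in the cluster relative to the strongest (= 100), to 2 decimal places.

11.10 : 54.99 : 100.00 : 79.04 : 22.94

Element Mh pattern (n=2): 0.15411906 : 0.47692189 : 0.36895906
Silver pattern (n=2): 0.26873856 : 0.49932288 : 0.23193856
Convolve the two distributions (both contribute in 2-u steps):
  M: 0.15411906×0.26873856 = 0.041418
  M+2: 0.15411906×0.49932288 + 0.47692189×0.26873856 = 0.205122
  M+4: 0.15411906×0.23193856 + 0.47692189×0.49932288 + 0.36895906×0.26873856 = 0.373038
  M+6: 0.47692189×0.23193856 + 0.36895906×0.49932288 = 0.294846
  M+8: 0.36895906×0.23193856 = 0.085576
Scale to base peak (0.373038) = 100: 11.10 : 54.99 : 100.00 : 79.04 : 22.94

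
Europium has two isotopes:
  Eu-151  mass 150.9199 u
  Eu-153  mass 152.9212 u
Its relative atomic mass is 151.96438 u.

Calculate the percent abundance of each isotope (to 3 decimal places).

Writing the weighted mean with unknown fraction x of Eu-151:
150.9199·x + 152.9212·(1 − x) = 151.96438
(150.9199 − 152.9212)·x = 151.96438 − 152.9212
x = -0.95682 / -2.0013 = 0.47810 → 47.810% Eu-151, 52.190% Eu-153.

Eu-151: 47.810%, Eu-153: 52.190%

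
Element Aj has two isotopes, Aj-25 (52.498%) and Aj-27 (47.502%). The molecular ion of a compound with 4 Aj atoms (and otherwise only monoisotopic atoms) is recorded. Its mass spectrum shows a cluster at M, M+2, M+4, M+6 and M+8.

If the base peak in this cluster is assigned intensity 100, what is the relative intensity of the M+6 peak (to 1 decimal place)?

60.3

(0.52498 + 0.47502)^4 gives M 0.0760, M+2 0.2749, M+4 0.3731, M+6 0.2251, M+8 0.0509; the largest is M+4.
P(M+4) = C(4,2) × 0.52498^2 × 0.47502^2 = 6 × 0.275604 × 0.225644 = 0.373130 (base)
P(M+6) = C(4,3) × 0.52498^1 × 0.47502^3 = 4 × 0.52498 × 0.10718541 = 0.225081
Relative intensity = 0.225081 / 0.373130 × 100 = 60.3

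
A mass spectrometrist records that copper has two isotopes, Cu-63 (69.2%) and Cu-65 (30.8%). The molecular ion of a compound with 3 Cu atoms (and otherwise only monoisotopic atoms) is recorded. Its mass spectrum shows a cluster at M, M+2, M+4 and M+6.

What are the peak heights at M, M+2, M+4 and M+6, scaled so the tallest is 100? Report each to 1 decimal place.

The 3 Cu atoms are independent, so intensities follow the terms of (0.692 + 0.308)^3.
P(M) = 0.692^3 = 0.331374
P(M+2) = 3 × 0.692^2 × 0.308^1 = 0.442470
P(M+4) = 3 × 0.692^1 × 0.308^2 = 0.196938
P(M+6) = 0.308^3 = 0.029218
The M+2 peak is largest (0.442470); scaling to 100 gives 74.9 : 100.0 : 44.5 : 6.6.

74.9 : 100.0 : 44.5 : 6.6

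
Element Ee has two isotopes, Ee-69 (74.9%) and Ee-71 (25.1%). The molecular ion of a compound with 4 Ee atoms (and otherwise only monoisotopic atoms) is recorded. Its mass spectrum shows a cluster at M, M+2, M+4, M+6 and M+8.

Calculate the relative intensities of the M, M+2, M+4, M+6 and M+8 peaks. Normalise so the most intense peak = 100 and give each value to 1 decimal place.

74.6 : 100.0 : 50.3 : 11.2 : 0.9

The 4 Ee atoms are independent, so intensities follow the terms of (0.749 + 0.251)^4.
P(M) = 0.749^4 = 0.314722
P(M+2) = 4 × 0.749^3 × 0.251^1 = 0.421871
P(M+4) = 6 × 0.749^2 × 0.251^2 = 0.212062
P(M+6) = 4 × 0.749^1 × 0.251^3 = 0.047376
P(M+8) = 0.251^4 = 0.003969
The M+2 peak is largest (0.421871); scaling to 100 gives 74.6 : 100.0 : 50.3 : 11.2 : 0.9.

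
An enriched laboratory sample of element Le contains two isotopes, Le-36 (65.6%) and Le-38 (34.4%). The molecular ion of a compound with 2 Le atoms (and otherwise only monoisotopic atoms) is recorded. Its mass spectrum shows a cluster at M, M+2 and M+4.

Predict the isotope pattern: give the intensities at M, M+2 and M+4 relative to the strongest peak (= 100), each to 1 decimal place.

95.3 : 100.0 : 26.2

The 2 Le atoms are independent, so intensities follow the terms of (0.656 + 0.344)^2.
P(M) = 0.656^2 = 0.430336
P(M+2) = 2 × 0.656^1 × 0.344^1 = 0.451328
P(M+4) = 0.344^2 = 0.118336
The M+2 peak is largest (0.451328); scaling to 100 gives 95.3 : 100.0 : 26.2.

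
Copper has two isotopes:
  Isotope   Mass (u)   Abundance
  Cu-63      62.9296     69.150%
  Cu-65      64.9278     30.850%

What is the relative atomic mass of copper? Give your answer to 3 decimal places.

The abundance-weighted mean is 0.69150 × 62.9296 + 0.30850 × 64.9278
= 43.51582 + 20.03023 = 63.54605 u

63.546 u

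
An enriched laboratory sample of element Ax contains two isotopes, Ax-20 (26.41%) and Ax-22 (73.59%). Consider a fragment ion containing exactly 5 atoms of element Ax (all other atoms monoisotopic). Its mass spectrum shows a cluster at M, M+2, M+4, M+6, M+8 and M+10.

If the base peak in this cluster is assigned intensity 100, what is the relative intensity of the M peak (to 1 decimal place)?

Binomial terms of (0.2641 + 0.7359)^5: M 0.0013, M+2 0.0179, M+4 0.0998, M+6 0.2780, M+8 0.3873, M+10 0.2158 → M+8 is the base peak.
P(M+8) = C(5,4) × 0.2641^1 × 0.7359^4 = 5 × 0.2641 × 0.29327511 = 0.387270 (base)
P(M) = C(5,0) × 0.2641^5 × 0.7359^0 = 1 × 0.00128482 × 1.0000 = 0.001285
Relative intensity = 0.001285 / 0.387270 × 100 = 0.3

0.3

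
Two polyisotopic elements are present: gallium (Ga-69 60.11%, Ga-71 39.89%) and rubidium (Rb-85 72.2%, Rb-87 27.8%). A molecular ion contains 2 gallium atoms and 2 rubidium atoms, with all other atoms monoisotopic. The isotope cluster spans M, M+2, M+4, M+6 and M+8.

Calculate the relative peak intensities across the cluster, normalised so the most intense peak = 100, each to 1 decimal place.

47.7 : 100.0 : 76.8 : 25.6 : 3.1

Gallium pattern (n=2): 0.36132121 : 0.47955758 : 0.15912121
Rubidium pattern (n=2): 0.521284 : 0.401432 : 0.077284
Convolve the two distributions (both contribute in 2-u steps):
  M: 0.36132121×0.521284 = 0.188351
  M+2: 0.36132121×0.401432 + 0.47955758×0.521284 = 0.395032
  M+4: 0.36132121×0.077284 + 0.47955758×0.401432 + 0.15912121×0.521284 = 0.303381
  M+6: 0.47955758×0.077284 + 0.15912121×0.401432 = 0.100938
  M+8: 0.15912121×0.077284 = 0.012298
Scale to base peak (0.395032) = 100: 47.7 : 100.0 : 76.8 : 25.6 : 3.1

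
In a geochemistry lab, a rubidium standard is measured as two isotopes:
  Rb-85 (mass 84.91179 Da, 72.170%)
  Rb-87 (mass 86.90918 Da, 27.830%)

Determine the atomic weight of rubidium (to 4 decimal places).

85.4677 Da

Weight each isotope mass by its fractional abundance: 0.72170 × 84.91179 + 0.27830 × 86.90918
= 61.280839 + 24.186825 = 85.467664 Da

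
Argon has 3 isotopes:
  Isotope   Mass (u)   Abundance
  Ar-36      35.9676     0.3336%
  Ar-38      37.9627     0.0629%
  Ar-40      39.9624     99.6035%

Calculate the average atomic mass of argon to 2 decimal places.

39.95 u

Ar = Σ fᵢ·mᵢ = 0.003336 × 35.9676 + 0.000629 × 37.9627 + 0.996035 × 39.9624
= 0.11999 + 0.02388 + 39.80395 = 39.94782 u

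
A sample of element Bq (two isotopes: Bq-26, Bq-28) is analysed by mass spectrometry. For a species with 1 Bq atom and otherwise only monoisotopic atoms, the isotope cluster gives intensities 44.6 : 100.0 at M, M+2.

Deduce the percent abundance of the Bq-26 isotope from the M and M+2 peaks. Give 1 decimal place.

30.8%

Let p = fractional abundance of Bq-26. I(M+2)/I(M) = [C(1,1)·p^0·(1−p)] / p^1 = 1·(1−p)/p = 100.0/44.6 = 2.2422
(1−p)/p = 2.2422/1 = 2.2422  ⇒  p = 1/(1 + 2.2422) = 0.3084
Bq-26: 30.8%, Bq-28: 69.2%.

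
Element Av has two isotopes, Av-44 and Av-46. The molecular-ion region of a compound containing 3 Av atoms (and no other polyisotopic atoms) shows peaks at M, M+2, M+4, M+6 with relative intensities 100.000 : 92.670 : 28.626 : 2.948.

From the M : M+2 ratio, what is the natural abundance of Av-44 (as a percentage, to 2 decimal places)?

Write p for the Av-44 fraction. I(M+2)/I(M) = [C(3,1)·p^2·(1−p)] / p^3 = 3·(1−p)/p = 92.670/100.000 = 0.9267
(1−p)/p = 0.9267/3 = 0.3089  ⇒  p = 1/(1 + 0.3089) = 0.7640
Av-44: 76.40%, Av-46: 23.60%.

76.40%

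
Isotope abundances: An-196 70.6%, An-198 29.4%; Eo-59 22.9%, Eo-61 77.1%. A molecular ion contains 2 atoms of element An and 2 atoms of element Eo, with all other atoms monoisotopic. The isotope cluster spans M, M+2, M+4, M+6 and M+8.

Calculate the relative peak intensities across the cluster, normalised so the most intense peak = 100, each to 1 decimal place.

Element An pattern (n=2): 0.498436 : 0.415128 : 0.086436
Element Eo pattern (n=2): 0.052441 : 0.353118 : 0.594441
Convolve the two distributions (both contribute in 2-u steps):
  M: 0.498436×0.052441 = 0.026138
  M+2: 0.498436×0.353118 + 0.415128×0.052441 = 0.197776
  M+4: 0.498436×0.594441 + 0.415128×0.353118 + 0.086436×0.052441 = 0.447413
  M+6: 0.415128×0.594441 + 0.086436×0.353118 = 0.277291
  M+8: 0.086436×0.594441 = 0.051381
Scale to base peak (0.447413) = 100: 5.8 : 44.2 : 100.0 : 62.0 : 11.5

5.8 : 44.2 : 100.0 : 62.0 : 11.5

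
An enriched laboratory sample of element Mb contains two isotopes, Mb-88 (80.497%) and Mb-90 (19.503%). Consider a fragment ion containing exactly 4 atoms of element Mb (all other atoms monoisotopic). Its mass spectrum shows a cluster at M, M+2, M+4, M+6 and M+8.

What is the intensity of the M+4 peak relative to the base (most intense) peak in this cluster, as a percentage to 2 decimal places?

(0.80497 + 0.19503)^4 gives M 0.4199, M+2 0.4069, M+4 0.1479, M+6 0.0239, M+8 0.0014; the largest is M.
P(M) = C(4,0) × 0.80497^4 × 0.19503^0 = 1 × 0.4198738 × 1.0000 = 0.419874 (base)
P(M+4) = C(4,2) × 0.80497^2 × 0.19503^2 = 6 × 0.6479767 × 0.0380367 = 0.147881
Relative intensity = 0.147881 / 0.419874 × 100 = 35.22

35.22%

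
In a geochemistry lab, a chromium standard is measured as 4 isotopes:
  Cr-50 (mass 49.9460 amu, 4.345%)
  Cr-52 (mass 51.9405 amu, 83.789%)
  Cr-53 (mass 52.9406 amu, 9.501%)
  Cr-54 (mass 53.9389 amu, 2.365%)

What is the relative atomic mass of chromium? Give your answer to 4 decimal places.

51.9961 amu

The abundance-weighted mean is 0.04345 × 49.9460 + 0.83789 × 51.9405 + 0.09501 × 52.9406 + 0.02365 × 53.9389
= 2.17015 + 43.52043 + 5.02989 + 1.27565 = 51.99612 amu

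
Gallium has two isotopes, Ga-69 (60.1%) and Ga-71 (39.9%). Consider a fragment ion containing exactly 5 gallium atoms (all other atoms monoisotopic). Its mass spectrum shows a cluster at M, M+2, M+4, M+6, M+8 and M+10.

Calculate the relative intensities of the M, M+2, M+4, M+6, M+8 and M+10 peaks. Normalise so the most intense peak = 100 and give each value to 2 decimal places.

22.69 : 75.31 : 100.00 : 66.39 : 22.04 : 2.93

Expanding (0.601 + 0.399)^5:
P(M) = 0.601^5 = 0.078410
P(M+2) = 5 × 0.601^4 × 0.399^1 = 0.260280
P(M+4) = 10 × 0.601^3 × 0.399^2 = 0.345596
P(M+6) = 10 × 0.601^2 × 0.399^3 = 0.229439
P(M+8) = 5 × 0.601^1 × 0.399^4 = 0.076162
P(M+10) = 0.399^5 = 0.010113
The M+4 peak is largest (0.345596); scaling to 100 gives 22.69 : 75.31 : 100.00 : 66.39 : 22.04 : 2.93.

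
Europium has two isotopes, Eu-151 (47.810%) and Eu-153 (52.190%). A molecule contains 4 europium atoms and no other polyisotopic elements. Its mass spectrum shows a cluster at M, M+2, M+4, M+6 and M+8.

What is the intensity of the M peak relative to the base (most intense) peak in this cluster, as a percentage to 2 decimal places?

(0.47810 + 0.52190)^4 gives M 0.0522, M+2 0.2281, M+4 0.3736, M+6 0.2719, M+8 0.0742; the largest is M+4.
P(M+4) = C(4,2) × 0.47810^2 × 0.52190^2 = 6 × 0.22857961 × 0.27237961 = 0.373563 (base)
P(M) = C(4,0) × 0.47810^4 × 0.52190^0 = 1 × 0.05224864 × 1.0000 = 0.052249
Relative intensity = 0.052249 / 0.373563 × 100 = 13.99

13.99%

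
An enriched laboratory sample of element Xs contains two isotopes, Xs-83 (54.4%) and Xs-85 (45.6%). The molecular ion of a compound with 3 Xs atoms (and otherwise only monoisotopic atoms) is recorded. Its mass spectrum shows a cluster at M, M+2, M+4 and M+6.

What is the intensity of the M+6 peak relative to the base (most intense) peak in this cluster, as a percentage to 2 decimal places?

(0.544 + 0.456)^3 gives M 0.1610, M+2 0.4048, M+4 0.3394, M+6 0.0948; the largest is M+2.
P(M+2) = C(3,1) × 0.544^2 × 0.456^1 = 3 × 0.295936 × 0.4560 = 0.404840 (base)
P(M+6) = C(3,3) × 0.544^0 × 0.456^3 = 1 × 1.0000 × 0.09481882 = 0.094819
Relative intensity = 0.094819 / 0.404840 × 100 = 23.42

23.42%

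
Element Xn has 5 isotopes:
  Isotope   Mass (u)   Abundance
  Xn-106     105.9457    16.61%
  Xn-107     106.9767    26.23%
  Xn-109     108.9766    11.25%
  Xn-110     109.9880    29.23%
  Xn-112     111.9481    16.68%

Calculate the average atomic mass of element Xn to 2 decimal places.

108.74 u

Ar = Σ fᵢ·mᵢ = 0.1661 × 105.9457 + 0.2623 × 106.9767 + 0.1125 × 108.9766 + 0.2923 × 109.9880 + 0.1668 × 111.9481
= 17.59758 + 28.05999 + 12.25987 + 32.14949 + 18.67294 = 108.73987 u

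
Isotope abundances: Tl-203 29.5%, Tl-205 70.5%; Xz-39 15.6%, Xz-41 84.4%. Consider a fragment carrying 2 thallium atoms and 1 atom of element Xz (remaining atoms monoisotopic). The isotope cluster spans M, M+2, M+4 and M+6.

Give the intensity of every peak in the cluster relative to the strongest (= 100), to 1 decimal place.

3.2 : 32.3 : 100.0 : 97.9

Thallium pattern (n=2): 0.087025 : 0.41595 : 0.497025
Element Xz pattern (n=1): 0.1560 : 0.8440
Convolve the two distributions (both contribute in 2-u steps):
  M: 0.087025×0.1560 = 0.013576
  M+2: 0.087025×0.8440 + 0.41595×0.1560 = 0.138337
  M+4: 0.41595×0.8440 + 0.497025×0.1560 = 0.428598
  M+6: 0.497025×0.8440 = 0.419489
Scale to base peak (0.428598) = 100: 3.2 : 32.3 : 100.0 : 97.9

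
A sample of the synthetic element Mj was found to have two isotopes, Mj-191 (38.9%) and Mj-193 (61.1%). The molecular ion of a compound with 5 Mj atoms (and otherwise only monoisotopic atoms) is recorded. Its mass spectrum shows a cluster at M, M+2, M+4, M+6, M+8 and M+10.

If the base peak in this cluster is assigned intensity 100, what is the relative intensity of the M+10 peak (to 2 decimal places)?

Binomial terms of (0.389 + 0.611)^5: M 0.0089, M+2 0.0700, M+4 0.2198, M+6 0.3452, M+8 0.2711, M+10 0.0852 → M+6 is the base peak.
P(M+6) = C(5,3) × 0.389^2 × 0.611^3 = 10 × 0.151321 × 0.22809913 = 0.345162 (base)
P(M+10) = C(5,5) × 0.389^0 × 0.611^5 = 1 × 1.0000 × 0.0851542 = 0.085154
Relative intensity = 0.085154 / 0.345162 × 100 = 24.67

24.67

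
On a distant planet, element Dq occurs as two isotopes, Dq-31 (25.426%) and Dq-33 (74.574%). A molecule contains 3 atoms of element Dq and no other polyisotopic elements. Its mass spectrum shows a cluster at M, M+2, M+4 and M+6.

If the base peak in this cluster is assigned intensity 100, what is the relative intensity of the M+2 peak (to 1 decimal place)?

34.1

Term probabilities: M 0.0164, M+2 0.1446, M+4 0.4242, M+6 0.4147. Base peak = M+4.
P(M+4) = C(3,2) × 0.25426^1 × 0.74574^2 = 3 × 0.25426 × 0.55612815 = 0.424203 (base)
P(M+2) = C(3,1) × 0.25426^2 × 0.74574^1 = 3 × 0.06464815 × 0.74574 = 0.144632
Relative intensity = 0.144632 / 0.424203 × 100 = 34.1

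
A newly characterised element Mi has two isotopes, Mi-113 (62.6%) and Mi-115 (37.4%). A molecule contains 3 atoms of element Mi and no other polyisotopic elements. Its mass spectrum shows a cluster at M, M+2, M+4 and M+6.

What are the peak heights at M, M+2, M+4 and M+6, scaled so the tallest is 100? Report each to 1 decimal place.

55.8 : 100.0 : 59.7 : 11.9

Each Mi atom is independently Mi-113 (p = 0.626) or Mi-115 (q = 0.374); the cluster is the binomial expansion (p + q)^3.
P(M) = 0.626^3 = 0.245314
P(M+2) = 3 × 0.626^2 × 0.374^1 = 0.439685
P(M+4) = 3 × 0.626^1 × 0.374^2 = 0.262687
P(M+6) = 0.374^3 = 0.052314
The M+2 peak is largest (0.439685); scaling to 100 gives 55.8 : 100.0 : 59.7 : 11.9.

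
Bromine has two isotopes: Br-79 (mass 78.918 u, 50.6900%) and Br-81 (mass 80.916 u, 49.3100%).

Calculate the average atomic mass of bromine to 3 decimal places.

The abundance-weighted mean is 0.506900 × 78.918 + 0.493100 × 80.916
= 40.0035 + 39.8997 = 79.9032 u

79.903 u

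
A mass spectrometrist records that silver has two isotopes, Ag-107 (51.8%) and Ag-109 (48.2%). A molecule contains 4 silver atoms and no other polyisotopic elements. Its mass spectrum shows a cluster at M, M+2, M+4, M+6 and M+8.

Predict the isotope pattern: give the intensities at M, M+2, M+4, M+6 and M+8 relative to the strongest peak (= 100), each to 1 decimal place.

Expanding (0.518 + 0.482)^4:
P(M) = 0.518^4 = 0.071998
P(M+2) = 4 × 0.518^3 × 0.482^1 = 0.267976
P(M+4) = 6 × 0.518^2 × 0.482^2 = 0.374029
P(M+6) = 4 × 0.518^1 × 0.482^3 = 0.232023
P(M+8) = 0.482^4 = 0.053974
The M+4 peak is largest (0.374029); scaling to 100 gives 19.2 : 71.6 : 100.0 : 62.0 : 14.4.

19.2 : 71.6 : 100.0 : 62.0 : 14.4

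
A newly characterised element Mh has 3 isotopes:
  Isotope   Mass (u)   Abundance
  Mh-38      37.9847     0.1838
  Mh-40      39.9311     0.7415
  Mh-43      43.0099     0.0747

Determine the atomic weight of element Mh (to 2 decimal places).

The abundance-weighted mean is 0.1838 × 37.9847 + 0.7415 × 39.9311 + 0.0747 × 43.0099
= 6.98159 + 29.60891 + 3.21284 = 39.80334 u

39.80 u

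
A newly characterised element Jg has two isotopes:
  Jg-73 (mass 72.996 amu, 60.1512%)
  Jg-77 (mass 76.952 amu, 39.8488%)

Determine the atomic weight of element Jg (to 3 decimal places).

74.572 amu

The abundance-weighted mean is 0.601512 × 72.996 + 0.398488 × 76.952
= 43.9080 + 30.6644 = 74.5724 amu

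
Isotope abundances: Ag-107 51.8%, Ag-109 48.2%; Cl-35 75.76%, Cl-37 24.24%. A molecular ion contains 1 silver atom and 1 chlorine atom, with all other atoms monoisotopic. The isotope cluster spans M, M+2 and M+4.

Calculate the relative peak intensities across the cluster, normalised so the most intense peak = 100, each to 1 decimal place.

Silver pattern (n=1): 0.5180 : 0.4820
Chlorine pattern (n=1): 0.7576 : 0.2424
Convolve the two distributions (both contribute in 2-u steps):
  M: 0.5180×0.7576 = 0.392437
  M+2: 0.5180×0.2424 + 0.4820×0.7576 = 0.490726
  M+4: 0.4820×0.2424 = 0.116837
Scale to base peak (0.490726) = 100: 80.0 : 100.0 : 23.8

80.0 : 100.0 : 23.8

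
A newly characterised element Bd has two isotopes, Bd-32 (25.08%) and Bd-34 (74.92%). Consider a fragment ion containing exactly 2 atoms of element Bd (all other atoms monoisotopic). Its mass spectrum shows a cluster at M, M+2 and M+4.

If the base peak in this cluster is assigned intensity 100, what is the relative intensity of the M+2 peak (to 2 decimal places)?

(0.2508 + 0.7492)^2 gives M 0.0629, M+2 0.3758, M+4 0.5613; the largest is M+4.
P(M+4) = C(2,2) × 0.2508^0 × 0.7492^2 = 1 × 1.0000 × 0.56130064 = 0.561301 (base)
P(M+2) = C(2,1) × 0.2508^1 × 0.7492^1 = 2 × 0.2508 × 0.7492 = 0.375799
Relative intensity = 0.375799 / 0.561301 × 100 = 66.95

66.95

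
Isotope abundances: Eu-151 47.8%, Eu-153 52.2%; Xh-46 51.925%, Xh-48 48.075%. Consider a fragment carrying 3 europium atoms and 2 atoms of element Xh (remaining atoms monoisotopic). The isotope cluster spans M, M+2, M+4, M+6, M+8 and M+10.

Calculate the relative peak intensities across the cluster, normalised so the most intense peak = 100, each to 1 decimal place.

9.3 : 47.8 : 97.8 : 100.0 : 51.0 : 10.4

Europium pattern (n=3): 0.10921535 : 0.35780594 : 0.39074206 : 0.14223665
Element Xh pattern (n=2): 0.26962056 : 0.49925887 : 0.23112056
Convolve the two distributions (both contribute in 2-u steps):
  M: 0.10921535×0.26962056 = 0.029447
  M+2: 0.10921535×0.49925887 + 0.35780594×0.26962056 = 0.150999
  M+4: 0.10921535×0.23112056 + 0.35780594×0.49925887 + 0.39074206×0.26962056 = 0.309232
  M+6: 0.35780594×0.23112056 + 0.39074206×0.49925887 + 0.14223665×0.26962056 = 0.316128
  M+8: 0.39074206×0.23112056 + 0.14223665×0.49925887 = 0.161321
  M+10: 0.14223665×0.23112056 = 0.032874
Scale to base peak (0.316128) = 100: 9.3 : 47.8 : 97.8 : 100.0 : 51.0 : 10.4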